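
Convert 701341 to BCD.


Each digit → 4-bit binary:
  7 → 0111
  0 → 0000
  1 → 0001
  3 → 0011
  4 → 0100
  1 → 0001
= 0111 0000 0001 0011 0100 0001


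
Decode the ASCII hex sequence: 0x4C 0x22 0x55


Codes (hex): 0x4C 0x22 0x55
Per-code ASCII lookup:
  0x4C = 76  (range 65-90: uppercase, 76 - 65 = 11) → 'L'
  0x22 = 34  (special character) → '"'
  0x55 = 85  (range 65-90: uppercase, 85 - 65 = 20) → 'U'
= 'L"U'


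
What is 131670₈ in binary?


Each octal digit → 3 binary bits:
  1 = 001
  3 = 011
  1 = 001
  6 = 110
  7 = 111
  0 = 000
Concatenate: 001 011 001 110 111 000
= 001011001110111000


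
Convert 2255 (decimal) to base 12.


Divide by 12 repeatedly:
2255 ÷ 12 = 187 remainder 11
187 ÷ 12 = 15 remainder 7
15 ÷ 12 = 1 remainder 3
1 ÷ 12 = 0 remainder 1
Reading remainders bottom-up:
= 137B


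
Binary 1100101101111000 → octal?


Group into 3-bit groups: 001100101101111000
  001 = 1
  100 = 4
  101 = 5
  101 = 5
  111 = 7
  000 = 0
= 0o145570


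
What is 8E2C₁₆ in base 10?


Positional values:
Position 0: C × 16^0 = 12 × 1 = 12
Position 1: 2 × 16^1 = 2 × 16 = 32
Position 2: E × 16^2 = 14 × 256 = 3584
Position 3: 8 × 16^3 = 8 × 4096 = 32768
Sum = 12 + 32 + 3584 + 32768
= 36396


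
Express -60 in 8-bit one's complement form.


Original: 00111100
Invert all bits:
  bit 0: 0 → 1
  bit 1: 0 → 1
  bit 2: 1 → 0
  bit 3: 1 → 0
  bit 4: 1 → 0
  bit 5: 1 → 0
  bit 6: 0 → 1
  bit 7: 0 → 1
= 11000011


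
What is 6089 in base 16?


Divide by 16 repeatedly:
6089 ÷ 16 = 380 remainder 9 (9)
380 ÷ 16 = 23 remainder 12 (C)
23 ÷ 16 = 1 remainder 7 (7)
1 ÷ 16 = 0 remainder 1 (1)
Reading remainders bottom-up:
= 0x17C9


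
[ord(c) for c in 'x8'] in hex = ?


String: 'x8'  (2 characters)
Per-character ASCII lookup:
  'x': lowercase starts at 97: 'x' = 97 + 23 = 120 → 0x78
  '8': digits start at 48: '8' = 48 + 8 = 56 → 0x38
= 0x78 0x38


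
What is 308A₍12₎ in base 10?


Positional values (base 12):
  A × 12^0 = 10 × 1 = 10
  8 × 12^1 = 8 × 12 = 96
  0 × 12^2 = 0 × 144 = 0
  3 × 12^3 = 3 × 1728 = 5184
Sum = 10 + 96 + 0 + 5184
= 5290


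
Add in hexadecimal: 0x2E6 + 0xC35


Align and add column by column (LSB to MSB, each column mod 16 with carry):
  02E6
+ 0C35
  ----
  col 0: 6(6) + 5(5) + 0 (carry in) = 11 → B(11), carry out 0
  col 1: E(14) + 3(3) + 0 (carry in) = 17 → 1(1), carry out 1
  col 2: 2(2) + C(12) + 1 (carry in) = 15 → F(15), carry out 0
  col 3: 0(0) + 0(0) + 0 (carry in) = 0 → 0(0), carry out 0
Reading digits MSB→LSB: 0F1B
Strip leading zeros: F1B
= 0xF1B


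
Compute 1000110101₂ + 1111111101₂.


Align and add column by column (LSB to MSB, carry propagating):
  01000110101
+ 01111111101
  -----------
  col 0: 1 + 1 + 0 (carry in) = 2 → bit 0, carry out 1
  col 1: 0 + 0 + 1 (carry in) = 1 → bit 1, carry out 0
  col 2: 1 + 1 + 0 (carry in) = 2 → bit 0, carry out 1
  col 3: 0 + 1 + 1 (carry in) = 2 → bit 0, carry out 1
  col 4: 1 + 1 + 1 (carry in) = 3 → bit 1, carry out 1
  col 5: 1 + 1 + 1 (carry in) = 3 → bit 1, carry out 1
  col 6: 0 + 1 + 1 (carry in) = 2 → bit 0, carry out 1
  col 7: 0 + 1 + 1 (carry in) = 2 → bit 0, carry out 1
  col 8: 0 + 1 + 1 (carry in) = 2 → bit 0, carry out 1
  col 9: 1 + 1 + 1 (carry in) = 3 → bit 1, carry out 1
  col 10: 0 + 0 + 1 (carry in) = 1 → bit 1, carry out 0
Reading bits MSB→LSB: 11000110010
Strip leading zeros: 11000110010
= 11000110010


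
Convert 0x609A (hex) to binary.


Each hex digit → 4 binary bits:
  6 = 0110
  0 = 0000
  9 = 1001
  A = 1010
Concatenate: 0110 0000 1001 1010
= 0110000010011010


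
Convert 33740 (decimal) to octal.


Divide by 8 repeatedly:
33740 ÷ 8 = 4217 remainder 4
4217 ÷ 8 = 527 remainder 1
527 ÷ 8 = 65 remainder 7
65 ÷ 8 = 8 remainder 1
8 ÷ 8 = 1 remainder 0
1 ÷ 8 = 0 remainder 1
Reading remainders bottom-up:
= 0o101714


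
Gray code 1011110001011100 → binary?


Gray code: 1011110001011100
MSB stays the same: 1
Each subsequent bit = prev_binary XOR current_gray:
  B[1] = 1 XOR 0 = 1
  B[2] = 1 XOR 1 = 0
  B[3] = 0 XOR 1 = 1
  B[4] = 1 XOR 1 = 0
  B[5] = 0 XOR 1 = 1
  B[6] = 1 XOR 0 = 1
  B[7] = 1 XOR 0 = 1
  B[8] = 1 XOR 0 = 1
  B[9] = 1 XOR 1 = 0
  B[10] = 0 XOR 0 = 0
  B[11] = 0 XOR 1 = 1
  B[12] = 1 XOR 1 = 0
  B[13] = 0 XOR 1 = 1
  B[14] = 1 XOR 0 = 1
  B[15] = 1 XOR 0 = 1
= 1101011110010111 (55191 decimal)


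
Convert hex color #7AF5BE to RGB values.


Hex: #7AF5BE
R = 7A₁₆ = 122
G = F5₁₆ = 245
B = BE₁₆ = 190
= RGB(122, 245, 190)


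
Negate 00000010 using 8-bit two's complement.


Original: 00000010
Step 1 - Invert all bits: 11111101
Step 2 - Add 1: 11111101 + 1
= 11111110 (represents -2)


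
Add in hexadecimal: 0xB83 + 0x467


Align and add column by column (LSB to MSB, each column mod 16 with carry):
  0B83
+ 0467
  ----
  col 0: 3(3) + 7(7) + 0 (carry in) = 10 → A(10), carry out 0
  col 1: 8(8) + 6(6) + 0 (carry in) = 14 → E(14), carry out 0
  col 2: B(11) + 4(4) + 0 (carry in) = 15 → F(15), carry out 0
  col 3: 0(0) + 0(0) + 0 (carry in) = 0 → 0(0), carry out 0
Reading digits MSB→LSB: 0FEA
Strip leading zeros: FEA
= 0xFEA


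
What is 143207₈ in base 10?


Positional values:
Position 0: 7 × 8^0 = 7
Position 1: 0 × 8^1 = 0
Position 2: 2 × 8^2 = 128
Position 3: 3 × 8^3 = 1536
Position 4: 4 × 8^4 = 16384
Position 5: 1 × 8^5 = 32768
Sum = 7 + 0 + 128 + 1536 + 16384 + 32768
= 50823


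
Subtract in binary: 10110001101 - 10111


Align and subtract column by column (LSB to MSB, borrowing when needed):
  10110001101
- 00000010111
  -----------
  col 0: (1 - 0 borrow-in) - 1 → 1 - 1 = 0, borrow out 0
  col 1: (0 - 0 borrow-in) - 1 → borrow from next column: (0+2) - 1 = 1, borrow out 1
  col 2: (1 - 1 borrow-in) - 1 → borrow from next column: (0+2) - 1 = 1, borrow out 1
  col 3: (1 - 1 borrow-in) - 0 → 0 - 0 = 0, borrow out 0
  col 4: (0 - 0 borrow-in) - 1 → borrow from next column: (0+2) - 1 = 1, borrow out 1
  col 5: (0 - 1 borrow-in) - 0 → borrow from next column: (-1+2) - 0 = 1, borrow out 1
  col 6: (0 - 1 borrow-in) - 0 → borrow from next column: (-1+2) - 0 = 1, borrow out 1
  col 7: (1 - 1 borrow-in) - 0 → 0 - 0 = 0, borrow out 0
  col 8: (1 - 0 borrow-in) - 0 → 1 - 0 = 1, borrow out 0
  col 9: (0 - 0 borrow-in) - 0 → 0 - 0 = 0, borrow out 0
  col 10: (1 - 0 borrow-in) - 0 → 1 - 0 = 1, borrow out 0
Reading bits MSB→LSB: 10101110110
Strip leading zeros: 10101110110
= 10101110110


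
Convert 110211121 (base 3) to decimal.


Positional values (base 3):
  1 × 3^0 = 1 × 1 = 1
  2 × 3^1 = 2 × 3 = 6
  1 × 3^2 = 1 × 9 = 9
  1 × 3^3 = 1 × 27 = 27
  1 × 3^4 = 1 × 81 = 81
  2 × 3^5 = 2 × 243 = 486
  0 × 3^6 = 0 × 729 = 0
  1 × 3^7 = 1 × 2187 = 2187
  1 × 3^8 = 1 × 6561 = 6561
Sum = 1 + 6 + 9 + 27 + 81 + 486 + 0 + 2187 + 6561
= 9358


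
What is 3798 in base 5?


Divide by 5 repeatedly:
3798 ÷ 5 = 759 remainder 3
759 ÷ 5 = 151 remainder 4
151 ÷ 5 = 30 remainder 1
30 ÷ 5 = 6 remainder 0
6 ÷ 5 = 1 remainder 1
1 ÷ 5 = 0 remainder 1
Reading remainders bottom-up:
= 110143


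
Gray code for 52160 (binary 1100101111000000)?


Binary: 1100101111000000
Gray code: G = B XOR (B >> 1)
B >> 1 = 0110010111100000
1100101111000000 XOR 0110010111100000:
  1 XOR 0 = 1
  1 XOR 1 = 0
  0 XOR 1 = 1
  0 XOR 0 = 0
  1 XOR 0 = 1
  0 XOR 1 = 1
  1 XOR 0 = 1
  1 XOR 1 = 0
  1 XOR 1 = 0
  1 XOR 1 = 0
  0 XOR 1 = 1
  0 XOR 0 = 0
  0 XOR 0 = 0
  0 XOR 0 = 0
  0 XOR 0 = 0
  0 XOR 0 = 0
= 1010111000100000


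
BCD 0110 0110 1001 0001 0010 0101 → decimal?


Each 4-bit group → digit:
  0110 → 6
  0110 → 6
  1001 → 9
  0001 → 1
  0010 → 2
  0101 → 5
= 669125


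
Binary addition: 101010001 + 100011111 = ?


Align and add column by column (LSB to MSB, carry propagating):
  0101010001
+ 0100011111
  ----------
  col 0: 1 + 1 + 0 (carry in) = 2 → bit 0, carry out 1
  col 1: 0 + 1 + 1 (carry in) = 2 → bit 0, carry out 1
  col 2: 0 + 1 + 1 (carry in) = 2 → bit 0, carry out 1
  col 3: 0 + 1 + 1 (carry in) = 2 → bit 0, carry out 1
  col 4: 1 + 1 + 1 (carry in) = 3 → bit 1, carry out 1
  col 5: 0 + 0 + 1 (carry in) = 1 → bit 1, carry out 0
  col 6: 1 + 0 + 0 (carry in) = 1 → bit 1, carry out 0
  col 7: 0 + 0 + 0 (carry in) = 0 → bit 0, carry out 0
  col 8: 1 + 1 + 0 (carry in) = 2 → bit 0, carry out 1
  col 9: 0 + 0 + 1 (carry in) = 1 → bit 1, carry out 0
Reading bits MSB→LSB: 1001110000
Strip leading zeros: 1001110000
= 1001110000


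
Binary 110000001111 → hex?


Group into 4-bit nibbles: 110000001111
  1100 = C
  0000 = 0
  1111 = F
= 0xC0F


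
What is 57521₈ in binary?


Each octal digit → 3 binary bits:
  5 = 101
  7 = 111
  5 = 101
  2 = 010
  1 = 001
Concatenate: 101 111 101 010 001
= 101111101010001


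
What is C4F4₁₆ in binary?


Each hex digit → 4 binary bits:
  C = 1100
  4 = 0100
  F = 1111
  4 = 0100
Concatenate: 1100 0100 1111 0100
= 1100010011110100


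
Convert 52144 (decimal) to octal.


Divide by 8 repeatedly:
52144 ÷ 8 = 6518 remainder 0
6518 ÷ 8 = 814 remainder 6
814 ÷ 8 = 101 remainder 6
101 ÷ 8 = 12 remainder 5
12 ÷ 8 = 1 remainder 4
1 ÷ 8 = 0 remainder 1
Reading remainders bottom-up:
= 0o145660


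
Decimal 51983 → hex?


Divide by 16 repeatedly:
51983 ÷ 16 = 3248 remainder 15 (F)
3248 ÷ 16 = 203 remainder 0 (0)
203 ÷ 16 = 12 remainder 11 (B)
12 ÷ 16 = 0 remainder 12 (C)
Reading remainders bottom-up:
= 0xCB0F


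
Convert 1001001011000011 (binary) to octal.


Group into 3-bit groups: 001001001011000011
  001 = 1
  001 = 1
  001 = 1
  011 = 3
  000 = 0
  011 = 3
= 0o111303


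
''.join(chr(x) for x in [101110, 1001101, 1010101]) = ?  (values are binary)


Codes (binary): 101110 1001101 1010101
Per-code ASCII lookup:
  101110 = 46  (special character) → '.'
  1001101 = 77  (range 65-90: uppercase, 77 - 65 = 12) → 'M'
  1010101 = 85  (range 65-90: uppercase, 85 - 65 = 20) → 'U'
= '.MU'


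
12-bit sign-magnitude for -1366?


Sign bit: 1 (negative)
Magnitude: 1366 = 10101010110
= 110101010110


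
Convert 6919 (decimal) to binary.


Divide by 2 repeatedly:
6919 ÷ 2 = 3459 remainder 1
3459 ÷ 2 = 1729 remainder 1
1729 ÷ 2 = 864 remainder 1
864 ÷ 2 = 432 remainder 0
432 ÷ 2 = 216 remainder 0
216 ÷ 2 = 108 remainder 0
108 ÷ 2 = 54 remainder 0
54 ÷ 2 = 27 remainder 0
27 ÷ 2 = 13 remainder 1
13 ÷ 2 = 6 remainder 1
6 ÷ 2 = 3 remainder 0
3 ÷ 2 = 1 remainder 1
1 ÷ 2 = 0 remainder 1
Reading remainders bottom-up:
= 1101100000111


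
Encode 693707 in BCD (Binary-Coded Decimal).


Each digit → 4-bit binary:
  6 → 0110
  9 → 1001
  3 → 0011
  7 → 0111
  0 → 0000
  7 → 0111
= 0110 1001 0011 0111 0000 0111


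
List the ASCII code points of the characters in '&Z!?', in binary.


String: '&Z!?'  (4 characters)
Per-character ASCII lookup:
  '&': special character: '&' = 38 → 100110
  'Z': uppercase starts at 65: 'Z' = 65 + 25 = 90 → 1011010
  '!': special character: '!' = 33 → 100001
  '?': special character: '?' = 63 → 111111
= 100110 1011010 100001 111111


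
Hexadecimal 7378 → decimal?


Positional values:
Position 0: 8 × 16^0 = 8 × 1 = 8
Position 1: 7 × 16^1 = 7 × 16 = 112
Position 2: 3 × 16^2 = 3 × 256 = 768
Position 3: 7 × 16^3 = 7 × 4096 = 28672
Sum = 8 + 112 + 768 + 28672
= 29560


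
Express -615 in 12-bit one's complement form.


Original: 001001100111
Invert all bits:
  bit 0: 0 → 1
  bit 1: 0 → 1
  bit 2: 1 → 0
  bit 3: 0 → 1
  bit 4: 0 → 1
  bit 5: 1 → 0
  bit 6: 1 → 0
  bit 7: 0 → 1
  bit 8: 0 → 1
  bit 9: 1 → 0
  bit 10: 1 → 0
  bit 11: 1 → 0
= 110110011000


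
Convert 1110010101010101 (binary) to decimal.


Positional values:
Bit 0: 1 × 2^0 = 1
Bit 2: 1 × 2^2 = 4
Bit 4: 1 × 2^4 = 16
Bit 6: 1 × 2^6 = 64
Bit 8: 1 × 2^8 = 256
Bit 10: 1 × 2^10 = 1024
Bit 13: 1 × 2^13 = 8192
Bit 14: 1 × 2^14 = 16384
Bit 15: 1 × 2^15 = 32768
Sum = 1 + 4 + 16 + 64 + 256 + 1024 + 8192 + 16384 + 32768
= 58709


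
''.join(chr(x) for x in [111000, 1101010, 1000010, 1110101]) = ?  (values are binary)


Codes (binary): 111000 1101010 1000010 1110101
Per-code ASCII lookup:
  111000 = 56  (range 48-57: digits, 56 - 48 = 8) → '8'
  1101010 = 106  (range 97-122: lowercase, 106 - 97 = 9) → 'j'
  1000010 = 66  (range 65-90: uppercase, 66 - 65 = 1) → 'B'
  1110101 = 117  (range 97-122: lowercase, 117 - 97 = 20) → 'u'
= '8jBu'


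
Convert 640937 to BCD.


Each digit → 4-bit binary:
  6 → 0110
  4 → 0100
  0 → 0000
  9 → 1001
  3 → 0011
  7 → 0111
= 0110 0100 0000 1001 0011 0111


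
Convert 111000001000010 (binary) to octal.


Group into 3-bit groups: 111000001000010
  111 = 7
  000 = 0
  001 = 1
  000 = 0
  010 = 2
= 0o70102


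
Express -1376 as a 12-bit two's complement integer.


Original: 010101100000
Step 1 - Invert all bits: 101010011111
Step 2 - Add 1: 101010011111 + 1
= 101010100000 (represents -1376)


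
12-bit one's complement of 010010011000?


Original: 010010011000
Invert all bits:
  bit 0: 0 → 1
  bit 1: 1 → 0
  bit 2: 0 → 1
  bit 3: 0 → 1
  bit 4: 1 → 0
  bit 5: 0 → 1
  bit 6: 0 → 1
  bit 7: 1 → 0
  bit 8: 1 → 0
  bit 9: 0 → 1
  bit 10: 0 → 1
  bit 11: 0 → 1
= 101101100111


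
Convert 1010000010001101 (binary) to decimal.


Positional values:
Bit 0: 1 × 2^0 = 1
Bit 2: 1 × 2^2 = 4
Bit 3: 1 × 2^3 = 8
Bit 7: 1 × 2^7 = 128
Bit 13: 1 × 2^13 = 8192
Bit 15: 1 × 2^15 = 32768
Sum = 1 + 4 + 8 + 128 + 8192 + 32768
= 41101


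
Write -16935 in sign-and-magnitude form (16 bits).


Sign bit: 1 (negative)
Magnitude: 16935 = 100001000100111
= 1100001000100111


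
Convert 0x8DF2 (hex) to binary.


Each hex digit → 4 binary bits:
  8 = 1000
  D = 1101
  F = 1111
  2 = 0010
Concatenate: 1000 1101 1111 0010
= 1000110111110010


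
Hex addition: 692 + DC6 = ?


Align and add column by column (LSB to MSB, each column mod 16 with carry):
  0692
+ 0DC6
  ----
  col 0: 2(2) + 6(6) + 0 (carry in) = 8 → 8(8), carry out 0
  col 1: 9(9) + C(12) + 0 (carry in) = 21 → 5(5), carry out 1
  col 2: 6(6) + D(13) + 1 (carry in) = 20 → 4(4), carry out 1
  col 3: 0(0) + 0(0) + 1 (carry in) = 1 → 1(1), carry out 0
Reading digits MSB→LSB: 1458
Strip leading zeros: 1458
= 0x1458


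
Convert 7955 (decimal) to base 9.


Divide by 9 repeatedly:
7955 ÷ 9 = 883 remainder 8
883 ÷ 9 = 98 remainder 1
98 ÷ 9 = 10 remainder 8
10 ÷ 9 = 1 remainder 1
1 ÷ 9 = 0 remainder 1
Reading remainders bottom-up:
= 11818


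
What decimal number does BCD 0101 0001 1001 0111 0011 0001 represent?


Each 4-bit group → digit:
  0101 → 5
  0001 → 1
  1001 → 9
  0111 → 7
  0011 → 3
  0001 → 1
= 519731


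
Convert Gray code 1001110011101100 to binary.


Gray code: 1001110011101100
MSB stays the same: 1
Each subsequent bit = prev_binary XOR current_gray:
  B[1] = 1 XOR 0 = 1
  B[2] = 1 XOR 0 = 1
  B[3] = 1 XOR 1 = 0
  B[4] = 0 XOR 1 = 1
  B[5] = 1 XOR 1 = 0
  B[6] = 0 XOR 0 = 0
  B[7] = 0 XOR 0 = 0
  B[8] = 0 XOR 1 = 1
  B[9] = 1 XOR 1 = 0
  B[10] = 0 XOR 1 = 1
  B[11] = 1 XOR 0 = 1
  B[12] = 1 XOR 1 = 0
  B[13] = 0 XOR 1 = 1
  B[14] = 1 XOR 0 = 1
  B[15] = 1 XOR 0 = 1
= 1110100010110111 (59575 decimal)


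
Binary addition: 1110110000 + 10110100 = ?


Align and add column by column (LSB to MSB, carry propagating):
  01110110000
+ 00010110100
  -----------
  col 0: 0 + 0 + 0 (carry in) = 0 → bit 0, carry out 0
  col 1: 0 + 0 + 0 (carry in) = 0 → bit 0, carry out 0
  col 2: 0 + 1 + 0 (carry in) = 1 → bit 1, carry out 0
  col 3: 0 + 0 + 0 (carry in) = 0 → bit 0, carry out 0
  col 4: 1 + 1 + 0 (carry in) = 2 → bit 0, carry out 1
  col 5: 1 + 1 + 1 (carry in) = 3 → bit 1, carry out 1
  col 6: 0 + 0 + 1 (carry in) = 1 → bit 1, carry out 0
  col 7: 1 + 1 + 0 (carry in) = 2 → bit 0, carry out 1
  col 8: 1 + 0 + 1 (carry in) = 2 → bit 0, carry out 1
  col 9: 1 + 0 + 1 (carry in) = 2 → bit 0, carry out 1
  col 10: 0 + 0 + 1 (carry in) = 1 → bit 1, carry out 0
Reading bits MSB→LSB: 10001100100
Strip leading zeros: 10001100100
= 10001100100


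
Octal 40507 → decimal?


Positional values:
Position 0: 7 × 8^0 = 7
Position 1: 0 × 8^1 = 0
Position 2: 5 × 8^2 = 320
Position 3: 0 × 8^3 = 0
Position 4: 4 × 8^4 = 16384
Sum = 7 + 0 + 320 + 0 + 16384
= 16711


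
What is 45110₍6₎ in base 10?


Positional values (base 6):
  0 × 6^0 = 0 × 1 = 0
  1 × 6^1 = 1 × 6 = 6
  1 × 6^2 = 1 × 36 = 36
  5 × 6^3 = 5 × 216 = 1080
  4 × 6^4 = 4 × 1296 = 5184
Sum = 0 + 6 + 36 + 1080 + 5184
= 6306


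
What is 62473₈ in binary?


Each octal digit → 3 binary bits:
  6 = 110
  2 = 010
  4 = 100
  7 = 111
  3 = 011
Concatenate: 110 010 100 111 011
= 110010100111011


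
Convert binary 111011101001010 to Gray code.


Binary: 111011101001010
Gray code: G = B XOR (B >> 1)
B >> 1 = 011101110100101
111011101001010 XOR 011101110100101:
  1 XOR 0 = 1
  1 XOR 1 = 0
  1 XOR 1 = 0
  0 XOR 1 = 1
  1 XOR 0 = 1
  1 XOR 1 = 0
  1 XOR 1 = 0
  0 XOR 1 = 1
  1 XOR 0 = 1
  0 XOR 1 = 1
  0 XOR 0 = 0
  1 XOR 0 = 1
  0 XOR 1 = 1
  1 XOR 0 = 1
  0 XOR 1 = 1
= 100110011101111


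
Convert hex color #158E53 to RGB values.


Hex: #158E53
R = 15₁₆ = 21
G = 8E₁₆ = 142
B = 53₁₆ = 83
= RGB(21, 142, 83)


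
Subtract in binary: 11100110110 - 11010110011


Align and subtract column by column (LSB to MSB, borrowing when needed):
  11100110110
- 11010110011
  -----------
  col 0: (0 - 0 borrow-in) - 1 → borrow from next column: (0+2) - 1 = 1, borrow out 1
  col 1: (1 - 1 borrow-in) - 1 → borrow from next column: (0+2) - 1 = 1, borrow out 1
  col 2: (1 - 1 borrow-in) - 0 → 0 - 0 = 0, borrow out 0
  col 3: (0 - 0 borrow-in) - 0 → 0 - 0 = 0, borrow out 0
  col 4: (1 - 0 borrow-in) - 1 → 1 - 1 = 0, borrow out 0
  col 5: (1 - 0 borrow-in) - 1 → 1 - 1 = 0, borrow out 0
  col 6: (0 - 0 borrow-in) - 0 → 0 - 0 = 0, borrow out 0
  col 7: (0 - 0 borrow-in) - 1 → borrow from next column: (0+2) - 1 = 1, borrow out 1
  col 8: (1 - 1 borrow-in) - 0 → 0 - 0 = 0, borrow out 0
  col 9: (1 - 0 borrow-in) - 1 → 1 - 1 = 0, borrow out 0
  col 10: (1 - 0 borrow-in) - 1 → 1 - 1 = 0, borrow out 0
Reading bits MSB→LSB: 00010000011
Strip leading zeros: 10000011
= 10000011


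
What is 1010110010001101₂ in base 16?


Group into 4-bit nibbles: 1010110010001101
  1010 = A
  1100 = C
  1000 = 8
  1101 = D
= 0xAC8D


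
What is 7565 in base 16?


Divide by 16 repeatedly:
7565 ÷ 16 = 472 remainder 13 (D)
472 ÷ 16 = 29 remainder 8 (8)
29 ÷ 16 = 1 remainder 13 (D)
1 ÷ 16 = 0 remainder 1 (1)
Reading remainders bottom-up:
= 0x1D8D


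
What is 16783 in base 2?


Divide by 2 repeatedly:
16783 ÷ 2 = 8391 remainder 1
8391 ÷ 2 = 4195 remainder 1
4195 ÷ 2 = 2097 remainder 1
2097 ÷ 2 = 1048 remainder 1
1048 ÷ 2 = 524 remainder 0
524 ÷ 2 = 262 remainder 0
262 ÷ 2 = 131 remainder 0
131 ÷ 2 = 65 remainder 1
65 ÷ 2 = 32 remainder 1
32 ÷ 2 = 16 remainder 0
16 ÷ 2 = 8 remainder 0
8 ÷ 2 = 4 remainder 0
4 ÷ 2 = 2 remainder 0
2 ÷ 2 = 1 remainder 0
1 ÷ 2 = 0 remainder 1
Reading remainders bottom-up:
= 100000110001111


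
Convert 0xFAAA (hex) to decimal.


Positional values:
Position 0: A × 16^0 = 10 × 1 = 10
Position 1: A × 16^1 = 10 × 16 = 160
Position 2: A × 16^2 = 10 × 256 = 2560
Position 3: F × 16^3 = 15 × 4096 = 61440
Sum = 10 + 160 + 2560 + 61440
= 64170


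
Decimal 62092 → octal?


Divide by 8 repeatedly:
62092 ÷ 8 = 7761 remainder 4
7761 ÷ 8 = 970 remainder 1
970 ÷ 8 = 121 remainder 2
121 ÷ 8 = 15 remainder 1
15 ÷ 8 = 1 remainder 7
1 ÷ 8 = 0 remainder 1
Reading remainders bottom-up:
= 0o171214


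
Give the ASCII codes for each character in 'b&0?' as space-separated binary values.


String: 'b&0?'  (4 characters)
Per-character ASCII lookup:
  'b': lowercase starts at 97: 'b' = 97 + 1 = 98 → 1100010
  '&': special character: '&' = 38 → 100110
  '0': digits start at 48: '0' = 48 + 0 = 48 → 110000
  '?': special character: '?' = 63 → 111111
= 1100010 100110 110000 111111


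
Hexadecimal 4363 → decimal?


Positional values:
Position 0: 3 × 16^0 = 3 × 1 = 3
Position 1: 6 × 16^1 = 6 × 16 = 96
Position 2: 3 × 16^2 = 3 × 256 = 768
Position 3: 4 × 16^3 = 4 × 4096 = 16384
Sum = 3 + 96 + 768 + 16384
= 17251


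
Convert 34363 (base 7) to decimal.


Positional values (base 7):
  3 × 7^0 = 3 × 1 = 3
  6 × 7^1 = 6 × 7 = 42
  3 × 7^2 = 3 × 49 = 147
  4 × 7^3 = 4 × 343 = 1372
  3 × 7^4 = 3 × 2401 = 7203
Sum = 3 + 42 + 147 + 1372 + 7203
= 8767


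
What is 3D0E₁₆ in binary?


Each hex digit → 4 binary bits:
  3 = 0011
  D = 1101
  0 = 0000
  E = 1110
Concatenate: 0011 1101 0000 1110
= 0011110100001110


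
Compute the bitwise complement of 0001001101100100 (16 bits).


Original: 0001001101100100
Invert all bits:
  bit 0: 0 → 1
  bit 1: 0 → 1
  bit 2: 0 → 1
  bit 3: 1 → 0
  bit 4: 0 → 1
  bit 5: 0 → 1
  bit 6: 1 → 0
  bit 7: 1 → 0
  bit 8: 0 → 1
  bit 9: 1 → 0
  bit 10: 1 → 0
  bit 11: 0 → 1
  bit 12: 0 → 1
  bit 13: 1 → 0
  bit 14: 0 → 1
  bit 15: 0 → 1
= 1110110010011011


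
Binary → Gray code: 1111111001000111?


Binary: 1111111001000111
Gray code: G = B XOR (B >> 1)
B >> 1 = 0111111100100011
1111111001000111 XOR 0111111100100011:
  1 XOR 0 = 1
  1 XOR 1 = 0
  1 XOR 1 = 0
  1 XOR 1 = 0
  1 XOR 1 = 0
  1 XOR 1 = 0
  1 XOR 1 = 0
  0 XOR 1 = 1
  0 XOR 0 = 0
  1 XOR 0 = 1
  0 XOR 1 = 1
  0 XOR 0 = 0
  0 XOR 0 = 0
  1 XOR 0 = 1
  1 XOR 1 = 0
  1 XOR 1 = 0
= 1000000101100100


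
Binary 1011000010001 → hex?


Group into 4-bit nibbles: 0001011000010001
  0001 = 1
  0110 = 6
  0001 = 1
  0001 = 1
= 0x1611


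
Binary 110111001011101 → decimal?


Positional values:
Bit 0: 1 × 2^0 = 1
Bit 2: 1 × 2^2 = 4
Bit 3: 1 × 2^3 = 8
Bit 4: 1 × 2^4 = 16
Bit 6: 1 × 2^6 = 64
Bit 9: 1 × 2^9 = 512
Bit 10: 1 × 2^10 = 1024
Bit 11: 1 × 2^11 = 2048
Bit 13: 1 × 2^13 = 8192
Bit 14: 1 × 2^14 = 16384
Sum = 1 + 4 + 8 + 16 + 64 + 512 + 1024 + 2048 + 8192 + 16384
= 28253


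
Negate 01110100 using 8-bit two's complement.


Original: 01110100
Step 1 - Invert all bits: 10001011
Step 2 - Add 1: 10001011 + 1
= 10001100 (represents -116)


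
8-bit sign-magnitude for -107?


Sign bit: 1 (negative)
Magnitude: 107 = 1101011
= 11101011


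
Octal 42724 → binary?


Each octal digit → 3 binary bits:
  4 = 100
  2 = 010
  7 = 111
  2 = 010
  4 = 100
Concatenate: 100 010 111 010 100
= 100010111010100


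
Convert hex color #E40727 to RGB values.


Hex: #E40727
R = E4₁₆ = 228
G = 07₁₆ = 7
B = 27₁₆ = 39
= RGB(228, 7, 39)


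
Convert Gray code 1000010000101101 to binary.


Gray code: 1000010000101101
MSB stays the same: 1
Each subsequent bit = prev_binary XOR current_gray:
  B[1] = 1 XOR 0 = 1
  B[2] = 1 XOR 0 = 1
  B[3] = 1 XOR 0 = 1
  B[4] = 1 XOR 0 = 1
  B[5] = 1 XOR 1 = 0
  B[6] = 0 XOR 0 = 0
  B[7] = 0 XOR 0 = 0
  B[8] = 0 XOR 0 = 0
  B[9] = 0 XOR 0 = 0
  B[10] = 0 XOR 1 = 1
  B[11] = 1 XOR 0 = 1
  B[12] = 1 XOR 1 = 0
  B[13] = 0 XOR 1 = 1
  B[14] = 1 XOR 0 = 1
  B[15] = 1 XOR 1 = 0
= 1111100000110110 (63542 decimal)


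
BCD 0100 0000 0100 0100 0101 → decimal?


Each 4-bit group → digit:
  0100 → 4
  0000 → 0
  0100 → 4
  0100 → 4
  0101 → 5
= 40445


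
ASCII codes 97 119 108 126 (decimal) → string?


Codes (decimal): 97 119 108 126
Per-code ASCII lookup:
  97  (range 97-122: lowercase, 97 - 97 = 0) → 'a'
  119  (range 97-122: lowercase, 119 - 97 = 22) → 'w'
  108  (range 97-122: lowercase, 108 - 97 = 11) → 'l'
  126  (special character) → '~'
= 'awl~'


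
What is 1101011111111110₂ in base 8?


Group into 3-bit groups: 001101011111111110
  001 = 1
  101 = 5
  011 = 3
  111 = 7
  111 = 7
  110 = 6
= 0o153776


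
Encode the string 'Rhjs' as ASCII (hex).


String: 'Rhjs'  (4 characters)
Per-character ASCII lookup:
  'R': uppercase starts at 65: 'R' = 65 + 17 = 82 → 0x52
  'h': lowercase starts at 97: 'h' = 97 + 7 = 104 → 0x68
  'j': lowercase starts at 97: 'j' = 97 + 9 = 106 → 0x6A
  's': lowercase starts at 97: 's' = 97 + 18 = 115 → 0x73
= 0x52 0x68 0x6A 0x73


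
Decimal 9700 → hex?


Divide by 16 repeatedly:
9700 ÷ 16 = 606 remainder 4 (4)
606 ÷ 16 = 37 remainder 14 (E)
37 ÷ 16 = 2 remainder 5 (5)
2 ÷ 16 = 0 remainder 2 (2)
Reading remainders bottom-up:
= 0x25E4


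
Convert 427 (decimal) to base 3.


Divide by 3 repeatedly:
427 ÷ 3 = 142 remainder 1
142 ÷ 3 = 47 remainder 1
47 ÷ 3 = 15 remainder 2
15 ÷ 3 = 5 remainder 0
5 ÷ 3 = 1 remainder 2
1 ÷ 3 = 0 remainder 1
Reading remainders bottom-up:
= 120211


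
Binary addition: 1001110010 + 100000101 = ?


Align and add column by column (LSB to MSB, carry propagating):
  01001110010
+ 00100000101
  -----------
  col 0: 0 + 1 + 0 (carry in) = 1 → bit 1, carry out 0
  col 1: 1 + 0 + 0 (carry in) = 1 → bit 1, carry out 0
  col 2: 0 + 1 + 0 (carry in) = 1 → bit 1, carry out 0
  col 3: 0 + 0 + 0 (carry in) = 0 → bit 0, carry out 0
  col 4: 1 + 0 + 0 (carry in) = 1 → bit 1, carry out 0
  col 5: 1 + 0 + 0 (carry in) = 1 → bit 1, carry out 0
  col 6: 1 + 0 + 0 (carry in) = 1 → bit 1, carry out 0
  col 7: 0 + 0 + 0 (carry in) = 0 → bit 0, carry out 0
  col 8: 0 + 1 + 0 (carry in) = 1 → bit 1, carry out 0
  col 9: 1 + 0 + 0 (carry in) = 1 → bit 1, carry out 0
  col 10: 0 + 0 + 0 (carry in) = 0 → bit 0, carry out 0
Reading bits MSB→LSB: 01101110111
Strip leading zeros: 1101110111
= 1101110111


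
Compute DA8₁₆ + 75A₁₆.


Align and add column by column (LSB to MSB, each column mod 16 with carry):
  0DA8
+ 075A
  ----
  col 0: 8(8) + A(10) + 0 (carry in) = 18 → 2(2), carry out 1
  col 1: A(10) + 5(5) + 1 (carry in) = 16 → 0(0), carry out 1
  col 2: D(13) + 7(7) + 1 (carry in) = 21 → 5(5), carry out 1
  col 3: 0(0) + 0(0) + 1 (carry in) = 1 → 1(1), carry out 0
Reading digits MSB→LSB: 1502
Strip leading zeros: 1502
= 0x1502


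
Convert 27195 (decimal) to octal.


Divide by 8 repeatedly:
27195 ÷ 8 = 3399 remainder 3
3399 ÷ 8 = 424 remainder 7
424 ÷ 8 = 53 remainder 0
53 ÷ 8 = 6 remainder 5
6 ÷ 8 = 0 remainder 6
Reading remainders bottom-up:
= 0o65073


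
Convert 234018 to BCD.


Each digit → 4-bit binary:
  2 → 0010
  3 → 0011
  4 → 0100
  0 → 0000
  1 → 0001
  8 → 1000
= 0010 0011 0100 0000 0001 1000


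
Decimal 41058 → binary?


Divide by 2 repeatedly:
41058 ÷ 2 = 20529 remainder 0
20529 ÷ 2 = 10264 remainder 1
10264 ÷ 2 = 5132 remainder 0
5132 ÷ 2 = 2566 remainder 0
2566 ÷ 2 = 1283 remainder 0
1283 ÷ 2 = 641 remainder 1
641 ÷ 2 = 320 remainder 1
320 ÷ 2 = 160 remainder 0
160 ÷ 2 = 80 remainder 0
80 ÷ 2 = 40 remainder 0
40 ÷ 2 = 20 remainder 0
20 ÷ 2 = 10 remainder 0
10 ÷ 2 = 5 remainder 0
5 ÷ 2 = 2 remainder 1
2 ÷ 2 = 1 remainder 0
1 ÷ 2 = 0 remainder 1
Reading remainders bottom-up:
= 1010000001100010


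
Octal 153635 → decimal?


Positional values:
Position 0: 5 × 8^0 = 5
Position 1: 3 × 8^1 = 24
Position 2: 6 × 8^2 = 384
Position 3: 3 × 8^3 = 1536
Position 4: 5 × 8^4 = 20480
Position 5: 1 × 8^5 = 32768
Sum = 5 + 24 + 384 + 1536 + 20480 + 32768
= 55197


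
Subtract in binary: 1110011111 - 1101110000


Align and subtract column by column (LSB to MSB, borrowing when needed):
  1110011111
- 1101110000
  ----------
  col 0: (1 - 0 borrow-in) - 0 → 1 - 0 = 1, borrow out 0
  col 1: (1 - 0 borrow-in) - 0 → 1 - 0 = 1, borrow out 0
  col 2: (1 - 0 borrow-in) - 0 → 1 - 0 = 1, borrow out 0
  col 3: (1 - 0 borrow-in) - 0 → 1 - 0 = 1, borrow out 0
  col 4: (1 - 0 borrow-in) - 1 → 1 - 1 = 0, borrow out 0
  col 5: (0 - 0 borrow-in) - 1 → borrow from next column: (0+2) - 1 = 1, borrow out 1
  col 6: (0 - 1 borrow-in) - 1 → borrow from next column: (-1+2) - 1 = 0, borrow out 1
  col 7: (1 - 1 borrow-in) - 0 → 0 - 0 = 0, borrow out 0
  col 8: (1 - 0 borrow-in) - 1 → 1 - 1 = 0, borrow out 0
  col 9: (1 - 0 borrow-in) - 1 → 1 - 1 = 0, borrow out 0
Reading bits MSB→LSB: 0000101111
Strip leading zeros: 101111
= 101111


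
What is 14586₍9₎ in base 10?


Positional values (base 9):
  6 × 9^0 = 6 × 1 = 6
  8 × 9^1 = 8 × 9 = 72
  5 × 9^2 = 5 × 81 = 405
  4 × 9^3 = 4 × 729 = 2916
  1 × 9^4 = 1 × 6561 = 6561
Sum = 6 + 72 + 405 + 2916 + 6561
= 9960


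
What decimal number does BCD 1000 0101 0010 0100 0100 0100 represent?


Each 4-bit group → digit:
  1000 → 8
  0101 → 5
  0010 → 2
  0100 → 4
  0100 → 4
  0100 → 4
= 852444


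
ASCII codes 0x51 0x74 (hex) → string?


Codes (hex): 0x51 0x74
Per-code ASCII lookup:
  0x51 = 81  (range 65-90: uppercase, 81 - 65 = 16) → 'Q'
  0x74 = 116  (range 97-122: lowercase, 116 - 97 = 19) → 't'
= 'Qt'


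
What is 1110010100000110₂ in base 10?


Positional values:
Bit 1: 1 × 2^1 = 2
Bit 2: 1 × 2^2 = 4
Bit 8: 1 × 2^8 = 256
Bit 10: 1 × 2^10 = 1024
Bit 13: 1 × 2^13 = 8192
Bit 14: 1 × 2^14 = 16384
Bit 15: 1 × 2^15 = 32768
Sum = 2 + 4 + 256 + 1024 + 8192 + 16384 + 32768
= 58630


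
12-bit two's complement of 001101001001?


Original: 001101001001
Step 1 - Invert all bits: 110010110110
Step 2 - Add 1: 110010110110 + 1
= 110010110111 (represents -841)


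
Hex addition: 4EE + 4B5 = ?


Align and add column by column (LSB to MSB, each column mod 16 with carry):
  04EE
+ 04B5
  ----
  col 0: E(14) + 5(5) + 0 (carry in) = 19 → 3(3), carry out 1
  col 1: E(14) + B(11) + 1 (carry in) = 26 → A(10), carry out 1
  col 2: 4(4) + 4(4) + 1 (carry in) = 9 → 9(9), carry out 0
  col 3: 0(0) + 0(0) + 0 (carry in) = 0 → 0(0), carry out 0
Reading digits MSB→LSB: 09A3
Strip leading zeros: 9A3
= 0x9A3


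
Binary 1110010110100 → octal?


Group into 3-bit groups: 001110010110100
  001 = 1
  110 = 6
  010 = 2
  110 = 6
  100 = 4
= 0o16264


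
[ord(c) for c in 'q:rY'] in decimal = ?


String: 'q:rY'  (4 characters)
Per-character ASCII lookup:
  'q': lowercase starts at 97: 'q' = 97 + 16 = 113
  ':': special character: ':' = 58
  'r': lowercase starts at 97: 'r' = 97 + 17 = 114
  'Y': uppercase starts at 65: 'Y' = 65 + 24 = 89
= 113 58 114 89


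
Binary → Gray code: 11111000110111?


Binary: 11111000110111
Gray code: G = B XOR (B >> 1)
B >> 1 = 01111100011011
11111000110111 XOR 01111100011011:
  1 XOR 0 = 1
  1 XOR 1 = 0
  1 XOR 1 = 0
  1 XOR 1 = 0
  1 XOR 1 = 0
  0 XOR 1 = 1
  0 XOR 0 = 0
  0 XOR 0 = 0
  1 XOR 0 = 1
  1 XOR 1 = 0
  0 XOR 1 = 1
  1 XOR 0 = 1
  1 XOR 1 = 0
  1 XOR 1 = 0
= 10000100101100


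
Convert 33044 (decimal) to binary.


Divide by 2 repeatedly:
33044 ÷ 2 = 16522 remainder 0
16522 ÷ 2 = 8261 remainder 0
8261 ÷ 2 = 4130 remainder 1
4130 ÷ 2 = 2065 remainder 0
2065 ÷ 2 = 1032 remainder 1
1032 ÷ 2 = 516 remainder 0
516 ÷ 2 = 258 remainder 0
258 ÷ 2 = 129 remainder 0
129 ÷ 2 = 64 remainder 1
64 ÷ 2 = 32 remainder 0
32 ÷ 2 = 16 remainder 0
16 ÷ 2 = 8 remainder 0
8 ÷ 2 = 4 remainder 0
4 ÷ 2 = 2 remainder 0
2 ÷ 2 = 1 remainder 0
1 ÷ 2 = 0 remainder 1
Reading remainders bottom-up:
= 1000000100010100


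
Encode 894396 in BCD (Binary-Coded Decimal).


Each digit → 4-bit binary:
  8 → 1000
  9 → 1001
  4 → 0100
  3 → 0011
  9 → 1001
  6 → 0110
= 1000 1001 0100 0011 1001 0110


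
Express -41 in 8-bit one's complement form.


Original: 00101001
Invert all bits:
  bit 0: 0 → 1
  bit 1: 0 → 1
  bit 2: 1 → 0
  bit 3: 0 → 1
  bit 4: 1 → 0
  bit 5: 0 → 1
  bit 6: 0 → 1
  bit 7: 1 → 0
= 11010110


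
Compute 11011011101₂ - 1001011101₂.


Align and subtract column by column (LSB to MSB, borrowing when needed):
  11011011101
- 01001011101
  -----------
  col 0: (1 - 0 borrow-in) - 1 → 1 - 1 = 0, borrow out 0
  col 1: (0 - 0 borrow-in) - 0 → 0 - 0 = 0, borrow out 0
  col 2: (1 - 0 borrow-in) - 1 → 1 - 1 = 0, borrow out 0
  col 3: (1 - 0 borrow-in) - 1 → 1 - 1 = 0, borrow out 0
  col 4: (1 - 0 borrow-in) - 1 → 1 - 1 = 0, borrow out 0
  col 5: (0 - 0 borrow-in) - 0 → 0 - 0 = 0, borrow out 0
  col 6: (1 - 0 borrow-in) - 1 → 1 - 1 = 0, borrow out 0
  col 7: (1 - 0 borrow-in) - 0 → 1 - 0 = 1, borrow out 0
  col 8: (0 - 0 borrow-in) - 0 → 0 - 0 = 0, borrow out 0
  col 9: (1 - 0 borrow-in) - 1 → 1 - 1 = 0, borrow out 0
  col 10: (1 - 0 borrow-in) - 0 → 1 - 0 = 1, borrow out 0
Reading bits MSB→LSB: 10010000000
Strip leading zeros: 10010000000
= 10010000000


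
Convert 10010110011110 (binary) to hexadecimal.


Group into 4-bit nibbles: 0010010110011110
  0010 = 2
  0101 = 5
  1001 = 9
  1110 = E
= 0x259E


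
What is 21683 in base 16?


Divide by 16 repeatedly:
21683 ÷ 16 = 1355 remainder 3 (3)
1355 ÷ 16 = 84 remainder 11 (B)
84 ÷ 16 = 5 remainder 4 (4)
5 ÷ 16 = 0 remainder 5 (5)
Reading remainders bottom-up:
= 0x54B3


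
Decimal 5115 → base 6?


Divide by 6 repeatedly:
5115 ÷ 6 = 852 remainder 3
852 ÷ 6 = 142 remainder 0
142 ÷ 6 = 23 remainder 4
23 ÷ 6 = 3 remainder 5
3 ÷ 6 = 0 remainder 3
Reading remainders bottom-up:
= 35403


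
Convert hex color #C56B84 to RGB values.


Hex: #C56B84
R = C5₁₆ = 197
G = 6B₁₆ = 107
B = 84₁₆ = 132
= RGB(197, 107, 132)


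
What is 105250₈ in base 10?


Positional values:
Position 0: 0 × 8^0 = 0
Position 1: 5 × 8^1 = 40
Position 2: 2 × 8^2 = 128
Position 3: 5 × 8^3 = 2560
Position 4: 0 × 8^4 = 0
Position 5: 1 × 8^5 = 32768
Sum = 0 + 40 + 128 + 2560 + 0 + 32768
= 35496


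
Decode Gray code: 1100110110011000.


Gray code: 1100110110011000
MSB stays the same: 1
Each subsequent bit = prev_binary XOR current_gray:
  B[1] = 1 XOR 1 = 0
  B[2] = 0 XOR 0 = 0
  B[3] = 0 XOR 0 = 0
  B[4] = 0 XOR 1 = 1
  B[5] = 1 XOR 1 = 0
  B[6] = 0 XOR 0 = 0
  B[7] = 0 XOR 1 = 1
  B[8] = 1 XOR 1 = 0
  B[9] = 0 XOR 0 = 0
  B[10] = 0 XOR 0 = 0
  B[11] = 0 XOR 1 = 1
  B[12] = 1 XOR 1 = 0
  B[13] = 0 XOR 0 = 0
  B[14] = 0 XOR 0 = 0
  B[15] = 0 XOR 0 = 0
= 1000100100010000 (35088 decimal)


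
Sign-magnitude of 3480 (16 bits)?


Sign bit: 0 (positive)
Magnitude: 3480 = 000110110011000
= 0000110110011000


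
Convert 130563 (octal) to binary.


Each octal digit → 3 binary bits:
  1 = 001
  3 = 011
  0 = 000
  5 = 101
  6 = 110
  3 = 011
Concatenate: 001 011 000 101 110 011
= 001011000101110011


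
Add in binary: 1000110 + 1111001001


Align and add column by column (LSB to MSB, carry propagating):
  00001000110
+ 01111001001
  -----------
  col 0: 0 + 1 + 0 (carry in) = 1 → bit 1, carry out 0
  col 1: 1 + 0 + 0 (carry in) = 1 → bit 1, carry out 0
  col 2: 1 + 0 + 0 (carry in) = 1 → bit 1, carry out 0
  col 3: 0 + 1 + 0 (carry in) = 1 → bit 1, carry out 0
  col 4: 0 + 0 + 0 (carry in) = 0 → bit 0, carry out 0
  col 5: 0 + 0 + 0 (carry in) = 0 → bit 0, carry out 0
  col 6: 1 + 1 + 0 (carry in) = 2 → bit 0, carry out 1
  col 7: 0 + 1 + 1 (carry in) = 2 → bit 0, carry out 1
  col 8: 0 + 1 + 1 (carry in) = 2 → bit 0, carry out 1
  col 9: 0 + 1 + 1 (carry in) = 2 → bit 0, carry out 1
  col 10: 0 + 0 + 1 (carry in) = 1 → bit 1, carry out 0
Reading bits MSB→LSB: 10000001111
Strip leading zeros: 10000001111
= 10000001111


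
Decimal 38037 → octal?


Divide by 8 repeatedly:
38037 ÷ 8 = 4754 remainder 5
4754 ÷ 8 = 594 remainder 2
594 ÷ 8 = 74 remainder 2
74 ÷ 8 = 9 remainder 2
9 ÷ 8 = 1 remainder 1
1 ÷ 8 = 0 remainder 1
Reading remainders bottom-up:
= 0o112225


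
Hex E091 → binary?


Each hex digit → 4 binary bits:
  E = 1110
  0 = 0000
  9 = 1001
  1 = 0001
Concatenate: 1110 0000 1001 0001
= 1110000010010001


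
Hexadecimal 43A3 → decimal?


Positional values:
Position 0: 3 × 16^0 = 3 × 1 = 3
Position 1: A × 16^1 = 10 × 16 = 160
Position 2: 3 × 16^2 = 3 × 256 = 768
Position 3: 4 × 16^3 = 4 × 4096 = 16384
Sum = 3 + 160 + 768 + 16384
= 17315


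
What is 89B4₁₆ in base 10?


Positional values:
Position 0: 4 × 16^0 = 4 × 1 = 4
Position 1: B × 16^1 = 11 × 16 = 176
Position 2: 9 × 16^2 = 9 × 256 = 2304
Position 3: 8 × 16^3 = 8 × 4096 = 32768
Sum = 4 + 176 + 2304 + 32768
= 35252


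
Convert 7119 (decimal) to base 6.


Divide by 6 repeatedly:
7119 ÷ 6 = 1186 remainder 3
1186 ÷ 6 = 197 remainder 4
197 ÷ 6 = 32 remainder 5
32 ÷ 6 = 5 remainder 2
5 ÷ 6 = 0 remainder 5
Reading remainders bottom-up:
= 52543


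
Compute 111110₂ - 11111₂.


Align and subtract column by column (LSB to MSB, borrowing when needed):
  111110
- 011111
  ------
  col 0: (0 - 0 borrow-in) - 1 → borrow from next column: (0+2) - 1 = 1, borrow out 1
  col 1: (1 - 1 borrow-in) - 1 → borrow from next column: (0+2) - 1 = 1, borrow out 1
  col 2: (1 - 1 borrow-in) - 1 → borrow from next column: (0+2) - 1 = 1, borrow out 1
  col 3: (1 - 1 borrow-in) - 1 → borrow from next column: (0+2) - 1 = 1, borrow out 1
  col 4: (1 - 1 borrow-in) - 1 → borrow from next column: (0+2) - 1 = 1, borrow out 1
  col 5: (1 - 1 borrow-in) - 0 → 0 - 0 = 0, borrow out 0
Reading bits MSB→LSB: 011111
Strip leading zeros: 11111
= 11111


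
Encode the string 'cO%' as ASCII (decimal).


String: 'cO%'  (3 characters)
Per-character ASCII lookup:
  'c': lowercase starts at 97: 'c' = 97 + 2 = 99
  'O': uppercase starts at 65: 'O' = 65 + 14 = 79
  '%': special character: '%' = 37
= 99 79 37


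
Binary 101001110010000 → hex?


Group into 4-bit nibbles: 0101001110010000
  0101 = 5
  0011 = 3
  1001 = 9
  0000 = 0
= 0x5390


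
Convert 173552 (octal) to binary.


Each octal digit → 3 binary bits:
  1 = 001
  7 = 111
  3 = 011
  5 = 101
  5 = 101
  2 = 010
Concatenate: 001 111 011 101 101 010
= 001111011101101010


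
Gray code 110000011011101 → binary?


Gray code: 110000011011101
MSB stays the same: 1
Each subsequent bit = prev_binary XOR current_gray:
  B[1] = 1 XOR 1 = 0
  B[2] = 0 XOR 0 = 0
  B[3] = 0 XOR 0 = 0
  B[4] = 0 XOR 0 = 0
  B[5] = 0 XOR 0 = 0
  B[6] = 0 XOR 0 = 0
  B[7] = 0 XOR 1 = 1
  B[8] = 1 XOR 1 = 0
  B[9] = 0 XOR 0 = 0
  B[10] = 0 XOR 1 = 1
  B[11] = 1 XOR 1 = 0
  B[12] = 0 XOR 1 = 1
  B[13] = 1 XOR 0 = 1
  B[14] = 1 XOR 1 = 0
= 100000010010110 (16534 decimal)


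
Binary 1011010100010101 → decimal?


Positional values:
Bit 0: 1 × 2^0 = 1
Bit 2: 1 × 2^2 = 4
Bit 4: 1 × 2^4 = 16
Bit 8: 1 × 2^8 = 256
Bit 10: 1 × 2^10 = 1024
Bit 12: 1 × 2^12 = 4096
Bit 13: 1 × 2^13 = 8192
Bit 15: 1 × 2^15 = 32768
Sum = 1 + 4 + 16 + 256 + 1024 + 4096 + 8192 + 32768
= 46357


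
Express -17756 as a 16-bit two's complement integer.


Original: 0100010101011100
Step 1 - Invert all bits: 1011101010100011
Step 2 - Add 1: 1011101010100011 + 1
= 1011101010100100 (represents -17756)


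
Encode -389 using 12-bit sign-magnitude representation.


Sign bit: 1 (negative)
Magnitude: 389 = 00110000101
= 100110000101


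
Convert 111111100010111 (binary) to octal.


Group into 3-bit groups: 111111100010111
  111 = 7
  111 = 7
  100 = 4
  010 = 2
  111 = 7
= 0o77427


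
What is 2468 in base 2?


Divide by 2 repeatedly:
2468 ÷ 2 = 1234 remainder 0
1234 ÷ 2 = 617 remainder 0
617 ÷ 2 = 308 remainder 1
308 ÷ 2 = 154 remainder 0
154 ÷ 2 = 77 remainder 0
77 ÷ 2 = 38 remainder 1
38 ÷ 2 = 19 remainder 0
19 ÷ 2 = 9 remainder 1
9 ÷ 2 = 4 remainder 1
4 ÷ 2 = 2 remainder 0
2 ÷ 2 = 1 remainder 0
1 ÷ 2 = 0 remainder 1
Reading remainders bottom-up:
= 100110100100


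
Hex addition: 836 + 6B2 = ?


Align and add column by column (LSB to MSB, each column mod 16 with carry):
  0836
+ 06B2
  ----
  col 0: 6(6) + 2(2) + 0 (carry in) = 8 → 8(8), carry out 0
  col 1: 3(3) + B(11) + 0 (carry in) = 14 → E(14), carry out 0
  col 2: 8(8) + 6(6) + 0 (carry in) = 14 → E(14), carry out 0
  col 3: 0(0) + 0(0) + 0 (carry in) = 0 → 0(0), carry out 0
Reading digits MSB→LSB: 0EE8
Strip leading zeros: EE8
= 0xEE8


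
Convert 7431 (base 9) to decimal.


Positional values (base 9):
  1 × 9^0 = 1 × 1 = 1
  3 × 9^1 = 3 × 9 = 27
  4 × 9^2 = 4 × 81 = 324
  7 × 9^3 = 7 × 729 = 5103
Sum = 1 + 27 + 324 + 5103
= 5455
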